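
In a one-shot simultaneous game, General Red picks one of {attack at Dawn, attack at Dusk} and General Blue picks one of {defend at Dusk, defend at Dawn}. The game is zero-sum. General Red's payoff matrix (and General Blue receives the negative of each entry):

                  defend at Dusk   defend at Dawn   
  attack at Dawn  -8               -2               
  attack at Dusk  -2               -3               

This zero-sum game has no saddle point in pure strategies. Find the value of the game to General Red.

v = -20/7

For General Red to be willing to mix, General Red must be indifferent between attack at Dawn and attack at Dusk, which pins down General Blue's mix.
  General Red's payoff to attack at Dawn: q·(-8) + (1−q)·(-2) = -6q - 2
  General Red's payoff to attack at Dusk: q·(-2) + (1−q)·(-3) = q - 3
  -6q - 2 = q - 3  ⇒  -7q = -1  ⇒  q = 1/7.
The value is General Red's expected payoff against this mix (using attack at Dawn): (1/7)·(-8) + (6/7)·(-2) = -20/7.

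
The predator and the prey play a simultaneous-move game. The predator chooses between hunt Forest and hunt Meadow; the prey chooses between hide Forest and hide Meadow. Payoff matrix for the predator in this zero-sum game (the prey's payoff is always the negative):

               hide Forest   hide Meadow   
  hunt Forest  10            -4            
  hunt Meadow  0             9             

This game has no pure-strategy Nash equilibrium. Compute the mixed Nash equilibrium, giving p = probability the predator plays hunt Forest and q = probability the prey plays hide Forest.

p = 9/23, q = 13/23

In a mixed equilibrium the prey is indifferent between hide Forest and hide Meadow; this condition fixes p.
  the prey's payoff from hide Forest: p·(-10) + (1−p)·0 = -10p
  the prey's payoff from hide Meadow: p·4 + (1−p)·(-9) = 13p - 9
  -10p = 13p - 9  ⇒  -23p = -9  ⇒  p = 9/23.
The prey's mix must leave the predator indifferent between hunt Forest and hunt Meadow.
  the predator's expected payoff from hunt Forest: q·10 + (1−q)·(-4) = 14q - 4
  the predator's expected payoff from hunt Meadow: q·0 + (1−q)·9 = -9q + 9
  14q - 4 = -9q + 9  ⇒  23q = 13  ⇒  q = 13/23.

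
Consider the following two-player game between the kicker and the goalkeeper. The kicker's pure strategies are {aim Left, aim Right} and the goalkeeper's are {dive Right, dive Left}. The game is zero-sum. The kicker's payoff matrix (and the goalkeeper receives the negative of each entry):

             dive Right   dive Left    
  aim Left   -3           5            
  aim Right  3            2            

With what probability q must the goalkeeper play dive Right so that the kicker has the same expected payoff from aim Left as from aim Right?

q = 1/3

For the kicker to be willing to mix, the kicker must be indifferent between aim Left and aim Right, which pins down the goalkeeper's mix.
  the kicker's payoff to aim Left: q·(-3) + (1−q)·5 = -8q + 5
  the kicker's payoff to aim Right: q·3 + (1−q)·2 = q + 2
  -8q + 5 = q + 2  ⇒  -9q = -3  ⇒  q = 1/3.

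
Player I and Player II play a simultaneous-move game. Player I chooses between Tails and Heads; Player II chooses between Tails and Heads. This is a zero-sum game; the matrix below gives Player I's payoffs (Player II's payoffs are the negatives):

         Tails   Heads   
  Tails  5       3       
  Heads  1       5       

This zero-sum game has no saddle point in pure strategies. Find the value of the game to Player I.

Player I's indifference between Tails and Heads determines Player II's mixing probability q:
  Player I's expected payoff from Tails: q·5 + (1−q)·3 = 2q + 3
  Player I's expected payoff from Heads: q·1 + (1−q)·5 = -4q + 5
  2q + 3 = -4q + 5  ⇒  6q = 2  ⇒  q = 1/3.
The value is Player I's expected payoff against this mix (using Tails): (1/3)·5 + (2/3)·3 = 11/3.

v = 11/3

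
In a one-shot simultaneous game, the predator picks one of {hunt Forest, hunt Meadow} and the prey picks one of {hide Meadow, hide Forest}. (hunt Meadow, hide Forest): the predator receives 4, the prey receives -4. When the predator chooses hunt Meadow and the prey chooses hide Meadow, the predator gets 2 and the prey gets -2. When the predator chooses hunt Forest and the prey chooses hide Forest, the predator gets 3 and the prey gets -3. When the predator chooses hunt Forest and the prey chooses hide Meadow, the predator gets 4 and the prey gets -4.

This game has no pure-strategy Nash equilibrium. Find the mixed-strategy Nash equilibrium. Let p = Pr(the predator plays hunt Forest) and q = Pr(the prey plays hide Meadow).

p = 2/3, q = 1/3

For the prey to be willing to mix, the prey must be indifferent between hide Meadow and hide Forest, which pins down the predator's mix.
  the prey's payoff to hide Meadow: p·(-4) + (1−p)·(-2) = -2p - 2
  the prey's payoff to hide Forest: p·(-3) + (1−p)·(-4) = p - 4
  -2p - 2 = p - 4  ⇒  -3p = -2  ⇒  p = 2/3.
Set the predator's expected payoff from hunt Forest equal to that from hunt Meadow:
  the predator's payoff from hunt Forest: q·4 + (1−q)·3 = q + 3
  the predator's payoff from hunt Meadow: q·2 + (1−q)·4 = -2q + 4
  q + 3 = -2q + 4  ⇒  3q = 1  ⇒  q = 1/3.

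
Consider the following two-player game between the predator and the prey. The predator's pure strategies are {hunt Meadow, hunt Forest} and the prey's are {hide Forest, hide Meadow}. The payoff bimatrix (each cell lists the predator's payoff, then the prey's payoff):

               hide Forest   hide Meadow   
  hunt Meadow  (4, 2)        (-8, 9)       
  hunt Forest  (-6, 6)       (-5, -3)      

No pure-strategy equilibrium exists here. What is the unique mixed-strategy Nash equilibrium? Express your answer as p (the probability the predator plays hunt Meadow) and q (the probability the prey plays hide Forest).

p = 9/16, q = 3/13

Set the prey's expected payoff from hide Forest equal to that from hide Meadow:
  the prey's payoff from hide Forest: p·2 + (1−p)·6 = -4p + 6
  the prey's payoff from hide Meadow: p·9 + (1−p)·(-3) = 12p - 3
  -4p + 6 = 12p - 3  ⇒  -16p = -9  ⇒  p = 9/16.
In a mixed equilibrium the predator is indifferent between hunt Meadow and hunt Forest; this condition fixes q.
  the predator's expected payoff from hunt Meadow: q·4 + (1−q)·(-8) = 12q - 8
  the predator's expected payoff from hunt Forest: q·(-6) + (1−q)·(-5) = -q - 5
  12q - 8 = -q - 5  ⇒  13q = 3  ⇒  q = 3/13.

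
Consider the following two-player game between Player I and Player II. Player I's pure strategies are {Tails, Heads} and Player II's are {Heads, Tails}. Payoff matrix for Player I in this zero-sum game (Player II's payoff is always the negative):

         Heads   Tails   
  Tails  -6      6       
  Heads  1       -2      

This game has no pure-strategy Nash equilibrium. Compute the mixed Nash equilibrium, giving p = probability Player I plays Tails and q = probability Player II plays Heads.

Set Player II's expected payoff from Heads equal to that from Tails:
  Player II's payoff from Heads: p·6 + (1−p)·(-1) = 7p - 1
  Player II's payoff from Tails: p·(-6) + (1−p)·2 = -8p + 2
  7p - 1 = -8p + 2  ⇒  15p = 3  ⇒  p = 1/5.
For Player I to be willing to mix, Player I must be indifferent between Tails and Heads, which pins down Player II's mix.
  Player I's expected payoff from Tails: q·(-6) + (1−q)·6 = -12q + 6
  Player I's expected payoff from Heads: q·1 + (1−q)·(-2) = 3q - 2
  -12q + 6 = 3q - 2  ⇒  -15q = -8  ⇒  q = 8/15.

p = 1/5, q = 8/15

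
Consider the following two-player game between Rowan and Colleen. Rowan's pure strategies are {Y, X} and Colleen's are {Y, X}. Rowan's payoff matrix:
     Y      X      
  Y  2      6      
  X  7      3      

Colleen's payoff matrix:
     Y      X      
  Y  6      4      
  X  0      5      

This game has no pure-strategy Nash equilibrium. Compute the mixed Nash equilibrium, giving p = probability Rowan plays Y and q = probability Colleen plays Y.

Colleen's indifference between Y and X determines Rowan's mixing probability p:
  Colleen's payoff from Y: p·6 + (1−p)·0 = 6p
  Colleen's payoff from X: p·4 + (1−p)·5 = -p + 5
  6p = -p + 5  ⇒  7p = 5  ⇒  p = 5/7.
Rowan's indifference between Y and X determines Colleen's mixing probability q:
  Rowan's payoff from Y: q·2 + (1−q)·6 = -4q + 6
  Rowan's payoff from X: q·7 + (1−q)·3 = 4q + 3
  -4q + 6 = 4q + 3  ⇒  -8q = -3  ⇒  q = 3/8.

p = 5/7, q = 3/8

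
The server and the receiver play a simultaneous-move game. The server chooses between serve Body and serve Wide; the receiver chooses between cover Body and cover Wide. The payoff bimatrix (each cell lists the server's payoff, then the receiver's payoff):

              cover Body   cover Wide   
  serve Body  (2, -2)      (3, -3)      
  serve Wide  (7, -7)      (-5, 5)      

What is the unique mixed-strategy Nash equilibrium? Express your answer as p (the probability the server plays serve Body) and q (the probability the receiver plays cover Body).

p = 12/13, q = 8/13

The server's mix must leave the receiver indifferent between cover Body and cover Wide.
  the receiver's expected payoff from cover Body: p·(-2) + (1−p)·(-7) = 5p - 7
  the receiver's expected payoff from cover Wide: p·(-3) + (1−p)·5 = -8p + 5
  5p - 7 = -8p + 5  ⇒  13p = 12  ⇒  p = 12/13.
For the server to be willing to mix, the server must be indifferent between serve Body and serve Wide, which pins down the receiver's mix.
  the server's payoff from serve Body: q·2 + (1−q)·3 = -q + 3
  the server's payoff from serve Wide: q·7 + (1−q)·(-5) = 12q - 5
  -q + 3 = 12q - 5  ⇒  -13q = -8  ⇒  q = 8/13.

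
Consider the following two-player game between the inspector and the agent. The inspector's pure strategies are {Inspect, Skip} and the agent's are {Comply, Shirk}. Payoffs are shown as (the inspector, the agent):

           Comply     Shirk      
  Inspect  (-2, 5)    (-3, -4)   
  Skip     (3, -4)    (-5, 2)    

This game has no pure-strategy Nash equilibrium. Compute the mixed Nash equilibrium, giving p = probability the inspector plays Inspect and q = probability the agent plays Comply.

The agent's indifference between Comply and Shirk determines the inspector's mixing probability p:
  the agent's expected payoff from Comply: p·5 + (1−p)·(-4) = 9p - 4
  the agent's expected payoff from Shirk: p·(-4) + (1−p)·2 = -6p + 2
  9p - 4 = -6p + 2  ⇒  15p = 6  ⇒  p = 2/5.
In a mixed equilibrium the inspector is indifferent between Inspect and Skip; this condition fixes q.
  the inspector's payoff from Inspect: q·(-2) + (1−q)·(-3) = q - 3
  the inspector's payoff from Skip: q·3 + (1−q)·(-5) = 8q - 5
  q - 3 = 8q - 5  ⇒  -7q = -2  ⇒  q = 2/7.

p = 2/5, q = 2/7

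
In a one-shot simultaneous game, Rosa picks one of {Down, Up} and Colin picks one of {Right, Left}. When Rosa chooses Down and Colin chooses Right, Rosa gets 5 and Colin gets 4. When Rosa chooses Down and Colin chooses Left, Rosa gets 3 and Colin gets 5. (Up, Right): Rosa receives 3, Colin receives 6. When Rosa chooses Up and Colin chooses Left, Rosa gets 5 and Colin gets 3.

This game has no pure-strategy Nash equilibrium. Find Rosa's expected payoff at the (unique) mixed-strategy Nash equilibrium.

In a mixed equilibrium Rosa is indifferent between Down and Up; this condition fixes q.
  Rosa's payoff to Down: q·5 + (1−q)·3 = 2q + 3
  Rosa's payoff to Up: q·3 + (1−q)·5 = -2q + 5
  2q + 3 = -2q + 5  ⇒  4q = 2  ⇒  q = 1/2.
At equilibrium Rosa is indifferent across rows, so Rosa's payoff equals the payoff from Down: (1/2)·5 + (1/2)·3 = 4.

4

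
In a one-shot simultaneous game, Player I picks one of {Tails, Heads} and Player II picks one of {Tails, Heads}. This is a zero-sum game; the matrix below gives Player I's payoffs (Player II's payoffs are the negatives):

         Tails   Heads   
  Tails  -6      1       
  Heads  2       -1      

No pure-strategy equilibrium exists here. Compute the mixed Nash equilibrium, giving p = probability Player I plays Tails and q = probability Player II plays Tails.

p = 3/10, q = 1/5

Player II's indifference between Tails and Heads determines Player I's mixing probability p:
  Player II's payoff to Tails: p·6 + (1−p)·(-2) = 8p - 2
  Player II's payoff to Heads: p·(-1) + (1−p)·1 = -2p + 1
  8p - 2 = -2p + 1  ⇒  10p = 3  ⇒  p = 3/10.
For Player I to be willing to mix, Player I must be indifferent between Tails and Heads, which pins down Player II's mix.
  Player I's payoff from Tails: q·(-6) + (1−q)·1 = -7q + 1
  Player I's payoff from Heads: q·2 + (1−q)·(-1) = 3q - 1
  -7q + 1 = 3q - 1  ⇒  -10q = -2  ⇒  q = 1/5.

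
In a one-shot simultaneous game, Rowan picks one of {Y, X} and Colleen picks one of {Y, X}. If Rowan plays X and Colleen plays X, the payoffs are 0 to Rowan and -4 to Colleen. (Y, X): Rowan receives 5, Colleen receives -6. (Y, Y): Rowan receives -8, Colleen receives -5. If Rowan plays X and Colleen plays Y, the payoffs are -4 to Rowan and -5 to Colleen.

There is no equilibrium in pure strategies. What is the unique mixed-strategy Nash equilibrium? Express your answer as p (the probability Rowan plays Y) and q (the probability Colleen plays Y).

For Colleen to be willing to mix, Colleen must be indifferent between Y and X, which pins down Rowan's mix.
  Colleen's expected payoff from Y: p·(-5) + (1−p)·(-5) = -5
  Colleen's expected payoff from X: p·(-6) + (1−p)·(-4) = -2p - 4
  -5 = -2p - 4  ⇒  2p = 1  ⇒  p = 1/2.
Set Rowan's expected payoff from Y equal to that from X:
  Rowan's expected payoff from Y: q·(-8) + (1−q)·5 = -13q + 5
  Rowan's expected payoff from X: q·(-4) + (1−q)·0 = -4q
  -13q + 5 = -4q  ⇒  -9q = -5  ⇒  q = 5/9.

p = 1/2, q = 5/9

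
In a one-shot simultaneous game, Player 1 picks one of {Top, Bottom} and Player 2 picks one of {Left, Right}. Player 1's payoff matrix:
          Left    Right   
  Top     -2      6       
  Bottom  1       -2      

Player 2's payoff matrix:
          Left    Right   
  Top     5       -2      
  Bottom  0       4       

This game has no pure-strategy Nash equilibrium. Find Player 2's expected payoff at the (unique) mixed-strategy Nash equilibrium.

For Player 2 to be willing to mix, Player 2 must be indifferent between Left and Right, which pins down Player 1's mix.
  Player 2's payoff from Left: p·5 + (1−p)·0 = 5p
  Player 2's payoff from Right: p·(-2) + (1−p)·4 = -6p + 4
  5p = -6p + 4  ⇒  11p = 4  ⇒  p = 4/11.
At equilibrium Player 2 is indifferent across columns, so Player 2's payoff equals the payoff from Left: (4/11)·5 + (7/11)·0 = 20/11.

20/11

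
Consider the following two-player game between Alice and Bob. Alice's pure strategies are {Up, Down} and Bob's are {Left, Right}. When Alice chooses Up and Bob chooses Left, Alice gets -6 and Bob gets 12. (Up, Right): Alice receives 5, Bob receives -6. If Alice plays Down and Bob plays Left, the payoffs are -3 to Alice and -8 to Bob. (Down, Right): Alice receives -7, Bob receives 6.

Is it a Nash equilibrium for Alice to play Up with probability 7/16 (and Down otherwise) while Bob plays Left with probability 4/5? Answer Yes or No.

Check Bob's indifference given Alice's mix p = 7/16:
  payoff from Left = 3/4; payoff from Right = 3/4 — equal.
Check Alice's indifference given Bob's mix q = 4/5:
  payoff from Up = -19/5; payoff from Down = -19/5 — equal.
Both players are indifferent, so neither can profitably deviate.

Yes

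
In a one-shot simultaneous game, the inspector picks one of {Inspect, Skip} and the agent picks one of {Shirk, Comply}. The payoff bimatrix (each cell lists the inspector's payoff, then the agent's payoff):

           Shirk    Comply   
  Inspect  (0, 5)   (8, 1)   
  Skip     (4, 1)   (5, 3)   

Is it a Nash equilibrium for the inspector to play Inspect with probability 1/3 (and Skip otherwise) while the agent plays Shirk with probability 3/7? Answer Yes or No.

Check the agent's indifference given the inspector's mix p = 1/3:
  payoff from Shirk = 7/3; payoff from Comply = 7/3 — equal.
Check the inspector's indifference given the agent's mix q = 3/7:
  payoff from Inspect = 32/7; payoff from Skip = 32/7 — equal.
Both players are indifferent, so neither can profitably deviate.

Yes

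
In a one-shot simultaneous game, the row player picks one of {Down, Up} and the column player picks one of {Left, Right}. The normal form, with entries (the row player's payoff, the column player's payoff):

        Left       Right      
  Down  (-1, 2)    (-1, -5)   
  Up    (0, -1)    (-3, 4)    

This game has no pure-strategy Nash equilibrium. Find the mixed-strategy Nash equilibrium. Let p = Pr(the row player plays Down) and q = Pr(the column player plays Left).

The column player's indifference between Left and Right determines the row player's mixing probability p:
  the column player's payoff to Left: p·2 + (1−p)·(-1) = 3p - 1
  the column player's payoff to Right: p·(-5) + (1−p)·4 = -9p + 4
  3p - 1 = -9p + 4  ⇒  12p = 5  ⇒  p = 5/12.
Set the row player's expected payoff from Down equal to that from Up:
  the row player's payoff from Down: q·(-1) + (1−q)·(-1) = -1
  the row player's payoff from Up: q·0 + (1−q)·(-3) = 3q - 3
  -1 = 3q - 3  ⇒  -3q = -2  ⇒  q = 2/3.

p = 5/12, q = 2/3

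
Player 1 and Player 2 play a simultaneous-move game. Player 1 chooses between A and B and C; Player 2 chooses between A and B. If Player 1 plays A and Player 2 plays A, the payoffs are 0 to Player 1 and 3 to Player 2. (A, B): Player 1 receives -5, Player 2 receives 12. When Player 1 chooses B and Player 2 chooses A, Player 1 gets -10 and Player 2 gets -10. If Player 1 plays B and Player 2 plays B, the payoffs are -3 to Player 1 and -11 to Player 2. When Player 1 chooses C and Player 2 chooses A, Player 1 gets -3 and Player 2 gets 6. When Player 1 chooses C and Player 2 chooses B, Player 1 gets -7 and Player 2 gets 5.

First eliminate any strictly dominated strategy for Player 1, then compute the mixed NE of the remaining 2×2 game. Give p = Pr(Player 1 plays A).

p = 1/10

Player 1's strategy C is strictly dominated by A: 0 > -3 and -5 > -7. Eliminate C.
Set Player 2's expected payoff from A equal to that from B:
  Player 2's payoff to A: p·3 + (1−p)·(-10) = 13p - 10
  Player 2's payoff to B: p·12 + (1−p)·(-11) = 23p - 11
  13p - 10 = 23p - 11  ⇒  -10p = -1  ⇒  p = 1/10.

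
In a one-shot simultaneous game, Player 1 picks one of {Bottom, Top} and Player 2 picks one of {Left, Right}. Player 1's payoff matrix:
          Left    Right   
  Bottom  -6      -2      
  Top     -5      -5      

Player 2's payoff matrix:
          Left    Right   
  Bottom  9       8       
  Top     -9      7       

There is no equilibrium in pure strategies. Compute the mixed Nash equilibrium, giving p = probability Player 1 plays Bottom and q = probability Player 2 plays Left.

p = 16/17, q = 3/4

Player 2's indifference between Left and Right determines Player 1's mixing probability p:
  Player 2's payoff from Left: p·9 + (1−p)·(-9) = 18p - 9
  Player 2's payoff from Right: p·8 + (1−p)·7 = p + 7
  18p - 9 = p + 7  ⇒  17p = 16  ⇒  p = 16/17.
In a mixed equilibrium Player 1 is indifferent between Bottom and Top; this condition fixes q.
  Player 1's payoff to Bottom: q·(-6) + (1−q)·(-2) = -4q - 2
  Player 1's payoff to Top: q·(-5) + (1−q)·(-5) = -5
  -4q - 2 = -5  ⇒  -4q = -3  ⇒  q = 3/4.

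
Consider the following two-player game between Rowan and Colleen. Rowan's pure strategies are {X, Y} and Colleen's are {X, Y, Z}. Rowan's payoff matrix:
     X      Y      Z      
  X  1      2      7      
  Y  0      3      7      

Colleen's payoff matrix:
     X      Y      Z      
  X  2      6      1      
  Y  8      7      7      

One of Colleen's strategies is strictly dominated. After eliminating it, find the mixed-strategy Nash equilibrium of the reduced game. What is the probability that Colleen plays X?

q = 1/2

Colleen's strategy Z is strictly dominated by X: 2 > 1 and 8 > 7. Eliminate Z.
For Rowan to be willing to mix, Rowan must be indifferent between X and Y, which pins down Colleen's mix.
  Rowan's expected payoff from X: q·1 + (1−q)·2 = -q + 2
  Rowan's expected payoff from Y: q·0 + (1−q)·3 = -3q + 3
  -q + 2 = -3q + 3  ⇒  2q = 1  ⇒  q = 1/2.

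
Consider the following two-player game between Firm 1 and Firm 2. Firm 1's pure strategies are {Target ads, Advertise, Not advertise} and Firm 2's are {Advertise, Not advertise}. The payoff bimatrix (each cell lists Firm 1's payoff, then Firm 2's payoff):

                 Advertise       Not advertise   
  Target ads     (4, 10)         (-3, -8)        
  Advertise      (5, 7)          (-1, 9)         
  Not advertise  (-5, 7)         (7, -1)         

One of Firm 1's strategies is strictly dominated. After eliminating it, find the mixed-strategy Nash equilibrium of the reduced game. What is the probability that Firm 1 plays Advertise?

p = 4/5

Firm 1's strategy Target ads is strictly dominated by Advertise: 5 > 4 and -1 > -3. Eliminate Target ads.
Firm 2's indifference between Advertise and Not advertise determines Firm 1's mixing probability p:
  Firm 2's expected payoff from Advertise: p·7 + (1−p)·7 = 7
  Firm 2's expected payoff from Not advertise: p·9 + (1−p)·(-1) = 10p - 1
  7 = 10p - 1  ⇒  -10p = -8  ⇒  p = 4/5.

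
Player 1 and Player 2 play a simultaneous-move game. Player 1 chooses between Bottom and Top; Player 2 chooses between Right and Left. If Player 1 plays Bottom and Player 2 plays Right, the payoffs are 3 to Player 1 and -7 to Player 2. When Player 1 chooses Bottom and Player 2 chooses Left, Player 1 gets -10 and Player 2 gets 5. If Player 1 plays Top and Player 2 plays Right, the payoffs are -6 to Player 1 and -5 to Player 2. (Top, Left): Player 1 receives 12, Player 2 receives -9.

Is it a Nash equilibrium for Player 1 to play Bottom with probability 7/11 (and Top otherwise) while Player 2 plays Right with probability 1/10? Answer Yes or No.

Given Player 1's mix p = 7/11, Player 2's payoff from Right is -69/11 but from Left is -1/11. Player 2 strictly prefers Left, so Player 2 would not mix.
So the proposed profile is not a Nash equilibrium.

No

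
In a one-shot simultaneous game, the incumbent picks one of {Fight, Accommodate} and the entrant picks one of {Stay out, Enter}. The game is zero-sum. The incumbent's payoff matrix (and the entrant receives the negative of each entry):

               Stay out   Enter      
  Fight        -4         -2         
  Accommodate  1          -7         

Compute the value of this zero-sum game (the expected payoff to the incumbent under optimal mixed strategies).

For the incumbent to be willing to mix, the incumbent must be indifferent between Fight and Accommodate, which pins down the entrant's mix.
  the incumbent's payoff from Fight: q·(-4) + (1−q)·(-2) = -2q - 2
  the incumbent's payoff from Accommodate: q·1 + (1−q)·(-7) = 8q - 7
  -2q - 2 = 8q - 7  ⇒  -10q = -5  ⇒  q = 1/2.
The value is the incumbent's expected payoff against this mix (using Fight): (1/2)·(-4) + (1/2)·(-2) = -3.

v = -3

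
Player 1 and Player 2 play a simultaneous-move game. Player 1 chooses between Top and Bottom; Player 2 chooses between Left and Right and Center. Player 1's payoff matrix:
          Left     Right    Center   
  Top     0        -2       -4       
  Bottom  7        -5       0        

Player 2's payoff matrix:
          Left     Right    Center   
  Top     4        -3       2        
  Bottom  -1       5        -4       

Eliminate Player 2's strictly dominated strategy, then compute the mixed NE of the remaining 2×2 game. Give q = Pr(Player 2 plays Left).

q = 3/10

Player 2's strategy Center is strictly dominated by Left: 4 > 2 and -1 > -4. Eliminate Center.
Player 1's indifference between Top and Bottom determines Player 2's mixing probability q:
  Player 1's payoff to Top: q·0 + (1−q)·(-2) = 2q - 2
  Player 1's payoff to Bottom: q·7 + (1−q)·(-5) = 12q - 5
  2q - 2 = 12q - 5  ⇒  -10q = -3  ⇒  q = 3/10.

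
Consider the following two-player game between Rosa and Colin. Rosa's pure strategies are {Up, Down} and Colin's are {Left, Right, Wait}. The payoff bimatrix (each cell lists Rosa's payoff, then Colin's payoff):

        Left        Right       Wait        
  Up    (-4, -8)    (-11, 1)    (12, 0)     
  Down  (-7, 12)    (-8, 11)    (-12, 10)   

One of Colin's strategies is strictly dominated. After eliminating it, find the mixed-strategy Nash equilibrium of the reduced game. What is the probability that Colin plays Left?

q = 1/2

Colin's strategy Wait is strictly dominated by Right: 1 > 0 and 11 > 10. Eliminate Wait.
Colin's mix must leave Rosa indifferent between Up and Down.
  Rosa's expected payoff from Up: q·(-4) + (1−q)·(-11) = 7q - 11
  Rosa's expected payoff from Down: q·(-7) + (1−q)·(-8) = q - 8
  7q - 11 = q - 8  ⇒  6q = 3  ⇒  q = 1/2.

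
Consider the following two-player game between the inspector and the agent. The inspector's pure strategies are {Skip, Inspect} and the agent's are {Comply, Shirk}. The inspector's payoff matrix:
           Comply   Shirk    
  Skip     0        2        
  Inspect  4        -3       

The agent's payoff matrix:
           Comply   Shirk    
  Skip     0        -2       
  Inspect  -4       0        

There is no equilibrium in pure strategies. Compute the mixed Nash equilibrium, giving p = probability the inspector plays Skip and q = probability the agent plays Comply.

p = 2/3, q = 5/9

Set the agent's expected payoff from Comply equal to that from Shirk:
  the agent's expected payoff from Comply: p·0 + (1−p)·(-4) = 4p - 4
  the agent's expected payoff from Shirk: p·(-2) + (1−p)·0 = -2p
  4p - 4 = -2p  ⇒  6p = 4  ⇒  p = 2/3.
The inspector's indifference between Skip and Inspect determines the agent's mixing probability q:
  the inspector's payoff from Skip: q·0 + (1−q)·2 = -2q + 2
  the inspector's payoff from Inspect: q·4 + (1−q)·(-3) = 7q - 3
  -2q + 2 = 7q - 3  ⇒  -9q = -5  ⇒  q = 5/9.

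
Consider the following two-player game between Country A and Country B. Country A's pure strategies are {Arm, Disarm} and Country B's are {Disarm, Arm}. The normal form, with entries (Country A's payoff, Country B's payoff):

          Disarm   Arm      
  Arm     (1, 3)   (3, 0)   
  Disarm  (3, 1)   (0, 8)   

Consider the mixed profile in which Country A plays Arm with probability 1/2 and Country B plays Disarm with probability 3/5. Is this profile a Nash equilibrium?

No

Given Country A's mix p = 1/2, Country B's payoff from Disarm is 2 but from Arm is 4. Country B strictly prefers Arm, so Country B would not mix.
So the proposed profile is not a Nash equilibrium.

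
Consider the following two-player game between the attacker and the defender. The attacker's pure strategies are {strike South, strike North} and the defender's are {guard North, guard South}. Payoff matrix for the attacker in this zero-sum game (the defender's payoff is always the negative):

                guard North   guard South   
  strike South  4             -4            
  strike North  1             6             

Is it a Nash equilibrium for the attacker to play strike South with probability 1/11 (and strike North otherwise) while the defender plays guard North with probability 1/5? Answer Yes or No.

No

Given the attacker's mix p = 1/11, the defender's payoff from guard North is -14/11 but from guard South is -56/11. The defender strictly prefers guard North, so the defender would not mix.
So the proposed profile is not a Nash equilibrium.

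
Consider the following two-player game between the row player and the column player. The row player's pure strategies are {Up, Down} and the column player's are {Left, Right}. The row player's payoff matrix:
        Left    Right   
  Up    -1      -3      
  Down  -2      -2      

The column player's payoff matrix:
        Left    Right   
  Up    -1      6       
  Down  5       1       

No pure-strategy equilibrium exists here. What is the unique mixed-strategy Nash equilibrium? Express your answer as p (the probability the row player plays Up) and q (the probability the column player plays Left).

p = 4/11, q = 1/2

The row player's mix must leave the column player indifferent between Left and Right.
  the column player's payoff to Left: p·(-1) + (1−p)·5 = -6p + 5
  the column player's payoff to Right: p·6 + (1−p)·1 = 5p + 1
  -6p + 5 = 5p + 1  ⇒  -11p = -4  ⇒  p = 4/11.
Set the row player's expected payoff from Up equal to that from Down:
  the row player's expected payoff from Up: q·(-1) + (1−q)·(-3) = 2q - 3
  the row player's expected payoff from Down: q·(-2) + (1−q)·(-2) = -2
  2q - 3 = -2  ⇒  2q = 1  ⇒  q = 1/2.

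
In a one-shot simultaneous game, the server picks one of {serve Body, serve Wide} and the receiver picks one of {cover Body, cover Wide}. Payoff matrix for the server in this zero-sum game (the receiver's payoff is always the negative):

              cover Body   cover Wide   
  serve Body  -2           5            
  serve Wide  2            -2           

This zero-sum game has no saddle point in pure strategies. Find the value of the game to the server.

v = 6/11

Set the server's expected payoff from serve Body equal to that from serve Wide:
  the server's expected payoff from serve Body: q·(-2) + (1−q)·5 = -7q + 5
  the server's expected payoff from serve Wide: q·2 + (1−q)·(-2) = 4q - 2
  -7q + 5 = 4q - 2  ⇒  -11q = -7  ⇒  q = 7/11.
The value is the server's expected payoff against this mix (using serve Body): (7/11)·(-2) + (4/11)·5 = 6/11.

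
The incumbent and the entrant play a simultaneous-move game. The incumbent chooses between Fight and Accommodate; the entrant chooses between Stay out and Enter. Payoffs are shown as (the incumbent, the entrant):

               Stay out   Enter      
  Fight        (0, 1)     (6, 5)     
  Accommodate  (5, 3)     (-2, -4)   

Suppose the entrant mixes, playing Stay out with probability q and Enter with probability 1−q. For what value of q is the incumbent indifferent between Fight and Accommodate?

q = 8/13

The entrant's mix must leave the incumbent indifferent between Fight and Accommodate.
  the incumbent's payoff from Fight: q·0 + (1−q)·6 = -6q + 6
  the incumbent's payoff from Accommodate: q·5 + (1−q)·(-2) = 7q - 2
  -6q + 6 = 7q - 2  ⇒  -13q = -8  ⇒  q = 8/13.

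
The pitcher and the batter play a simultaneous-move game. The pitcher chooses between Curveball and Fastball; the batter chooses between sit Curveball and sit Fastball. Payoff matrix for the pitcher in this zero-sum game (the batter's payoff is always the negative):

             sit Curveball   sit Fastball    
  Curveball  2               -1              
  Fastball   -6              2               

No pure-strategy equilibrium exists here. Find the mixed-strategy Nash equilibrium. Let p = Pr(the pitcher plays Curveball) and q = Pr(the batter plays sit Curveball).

Set the batter's expected payoff from sit Curveball equal to that from sit Fastball:
  the batter's payoff to sit Curveball: p·(-2) + (1−p)·6 = -8p + 6
  the batter's payoff to sit Fastball: p·1 + (1−p)·(-2) = 3p - 2
  -8p + 6 = 3p - 2  ⇒  -11p = -8  ⇒  p = 8/11.
For the pitcher to be willing to mix, the pitcher must be indifferent between Curveball and Fastball, which pins down the batter's mix.
  the pitcher's expected payoff from Curveball: q·2 + (1−q)·(-1) = 3q - 1
  the pitcher's expected payoff from Fastball: q·(-6) + (1−q)·2 = -8q + 2
  3q - 1 = -8q + 2  ⇒  11q = 3  ⇒  q = 3/11.

p = 8/11, q = 3/11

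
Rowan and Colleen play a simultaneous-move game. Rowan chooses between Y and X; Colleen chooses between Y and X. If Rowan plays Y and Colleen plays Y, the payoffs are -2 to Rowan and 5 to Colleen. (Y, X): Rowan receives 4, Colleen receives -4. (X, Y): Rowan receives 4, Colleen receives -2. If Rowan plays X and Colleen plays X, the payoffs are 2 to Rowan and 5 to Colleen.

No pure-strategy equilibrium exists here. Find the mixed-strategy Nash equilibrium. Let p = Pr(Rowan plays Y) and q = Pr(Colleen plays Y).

Set Colleen's expected payoff from Y equal to that from X:
  Colleen's expected payoff from Y: p·5 + (1−p)·(-2) = 7p - 2
  Colleen's expected payoff from X: p·(-4) + (1−p)·5 = -9p + 5
  7p - 2 = -9p + 5  ⇒  16p = 7  ⇒  p = 7/16.
In a mixed equilibrium Rowan is indifferent between Y and X; this condition fixes q.
  Rowan's expected payoff from Y: q·(-2) + (1−q)·4 = -6q + 4
  Rowan's expected payoff from X: q·4 + (1−q)·2 = 2q + 2
  -6q + 4 = 2q + 2  ⇒  -8q = -2  ⇒  q = 1/4.

p = 7/16, q = 1/4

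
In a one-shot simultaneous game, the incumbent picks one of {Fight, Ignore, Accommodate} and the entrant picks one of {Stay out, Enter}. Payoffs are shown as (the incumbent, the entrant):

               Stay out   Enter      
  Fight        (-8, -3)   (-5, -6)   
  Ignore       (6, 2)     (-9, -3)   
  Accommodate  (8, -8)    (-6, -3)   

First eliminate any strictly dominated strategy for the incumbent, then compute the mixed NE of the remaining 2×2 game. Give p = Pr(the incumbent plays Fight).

p = 5/8

The incumbent's strategy Ignore is strictly dominated by Accommodate: 8 > 6 and -6 > -9. Eliminate Ignore.
Set the entrant's expected payoff from Stay out equal to that from Enter:
  the entrant's expected payoff from Stay out: p·(-3) + (1−p)·(-8) = 5p - 8
  the entrant's expected payoff from Enter: p·(-6) + (1−p)·(-3) = -3p - 3
  5p - 8 = -3p - 3  ⇒  8p = 5  ⇒  p = 5/8.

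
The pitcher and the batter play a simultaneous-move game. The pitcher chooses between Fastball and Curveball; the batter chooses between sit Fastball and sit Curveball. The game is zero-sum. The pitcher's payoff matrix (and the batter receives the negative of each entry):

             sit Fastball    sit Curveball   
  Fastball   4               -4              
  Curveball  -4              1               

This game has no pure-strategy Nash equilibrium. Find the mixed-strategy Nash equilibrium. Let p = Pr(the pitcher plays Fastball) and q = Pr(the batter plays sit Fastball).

The pitcher's mix must leave the batter indifferent between sit Fastball and sit Curveball.
  the batter's expected payoff from sit Fastball: p·(-4) + (1−p)·4 = -8p + 4
  the batter's expected payoff from sit Curveball: p·4 + (1−p)·(-1) = 5p - 1
  -8p + 4 = 5p - 1  ⇒  -13p = -5  ⇒  p = 5/13.
In a mixed equilibrium the pitcher is indifferent between Fastball and Curveball; this condition fixes q.
  the pitcher's expected payoff from Fastball: q·4 + (1−q)·(-4) = 8q - 4
  the pitcher's expected payoff from Curveball: q·(-4) + (1−q)·1 = -5q + 1
  8q - 4 = -5q + 1  ⇒  13q = 5  ⇒  q = 5/13.

p = 5/13, q = 5/13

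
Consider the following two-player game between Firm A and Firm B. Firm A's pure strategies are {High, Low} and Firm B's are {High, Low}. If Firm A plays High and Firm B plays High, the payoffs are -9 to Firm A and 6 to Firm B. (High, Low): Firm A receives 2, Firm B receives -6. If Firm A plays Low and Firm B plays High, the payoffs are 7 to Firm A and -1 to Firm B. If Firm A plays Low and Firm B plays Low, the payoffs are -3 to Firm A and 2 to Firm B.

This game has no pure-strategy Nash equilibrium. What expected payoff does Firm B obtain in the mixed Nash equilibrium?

2/5

Firm B's indifference between High and Low determines Firm A's mixing probability p:
  Firm B's payoff to High: p·6 + (1−p)·(-1) = 7p - 1
  Firm B's payoff to Low: p·(-6) + (1−p)·2 = -8p + 2
  7p - 1 = -8p + 2  ⇒  15p = 3  ⇒  p = 1/5.
At equilibrium Firm B is indifferent across columns, so Firm B's payoff equals the payoff from High: (1/5)·6 + (4/5)·(-1) = 2/5.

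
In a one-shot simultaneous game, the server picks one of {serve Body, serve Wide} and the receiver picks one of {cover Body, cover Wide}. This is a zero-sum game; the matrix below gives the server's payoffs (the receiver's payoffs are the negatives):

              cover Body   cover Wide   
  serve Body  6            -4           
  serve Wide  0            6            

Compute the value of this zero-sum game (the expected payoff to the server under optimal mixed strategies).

v = 9/4

Set the server's expected payoff from serve Body equal to that from serve Wide:
  the server's expected payoff from serve Body: q·6 + (1−q)·(-4) = 10q - 4
  the server's expected payoff from serve Wide: q·0 + (1−q)·6 = -6q + 6
  10q - 4 = -6q + 6  ⇒  16q = 10  ⇒  q = 5/8.
The value is the server's expected payoff against this mix (using serve Body): (5/8)·6 + (3/8)·(-4) = 9/4.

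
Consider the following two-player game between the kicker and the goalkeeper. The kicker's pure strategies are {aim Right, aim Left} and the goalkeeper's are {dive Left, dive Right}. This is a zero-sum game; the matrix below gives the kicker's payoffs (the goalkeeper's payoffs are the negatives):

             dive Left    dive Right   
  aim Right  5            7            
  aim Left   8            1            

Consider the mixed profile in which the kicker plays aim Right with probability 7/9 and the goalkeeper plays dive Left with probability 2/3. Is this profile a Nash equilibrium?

Yes

Check the goalkeeper's indifference given the kicker's mix p = 7/9:
  payoff from dive Left = -17/3; payoff from dive Right = -17/3 — equal.
Check the kicker's indifference given the goalkeeper's mix q = 2/3:
  payoff from aim Right = 17/3; payoff from aim Left = 17/3 — equal.
Both players are indifferent, so neither can profitably deviate.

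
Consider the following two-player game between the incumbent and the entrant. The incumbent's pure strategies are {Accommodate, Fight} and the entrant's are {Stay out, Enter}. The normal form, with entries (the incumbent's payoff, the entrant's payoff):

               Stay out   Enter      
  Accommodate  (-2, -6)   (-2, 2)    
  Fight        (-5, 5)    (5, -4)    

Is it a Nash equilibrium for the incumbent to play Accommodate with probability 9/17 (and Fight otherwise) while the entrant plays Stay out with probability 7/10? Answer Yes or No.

Check the entrant's indifference given the incumbent's mix p = 9/17:
  payoff from Stay out = -14/17; payoff from Enter = -14/17 — equal.
Check the incumbent's indifference given the entrant's mix q = 7/10:
  payoff from Accommodate = -2; payoff from Fight = -2 — equal.
Both players are indifferent, so neither can profitably deviate.

Yes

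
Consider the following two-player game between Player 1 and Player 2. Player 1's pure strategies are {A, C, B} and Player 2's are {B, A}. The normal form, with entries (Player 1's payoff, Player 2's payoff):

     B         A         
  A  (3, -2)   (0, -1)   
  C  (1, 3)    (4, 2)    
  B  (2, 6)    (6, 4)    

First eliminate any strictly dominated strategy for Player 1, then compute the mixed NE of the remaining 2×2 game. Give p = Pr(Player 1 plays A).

Player 1's strategy C is strictly dominated by B: 2 > 1 and 6 > 4. Eliminate C.
For Player 2 to be willing to mix, Player 2 must be indifferent between B and A, which pins down Player 1's mix.
  Player 2's payoff from B: p·(-2) + (1−p)·6 = -8p + 6
  Player 2's payoff from A: p·(-1) + (1−p)·4 = -5p + 4
  -8p + 6 = -5p + 4  ⇒  -3p = -2  ⇒  p = 2/3.

p = 2/3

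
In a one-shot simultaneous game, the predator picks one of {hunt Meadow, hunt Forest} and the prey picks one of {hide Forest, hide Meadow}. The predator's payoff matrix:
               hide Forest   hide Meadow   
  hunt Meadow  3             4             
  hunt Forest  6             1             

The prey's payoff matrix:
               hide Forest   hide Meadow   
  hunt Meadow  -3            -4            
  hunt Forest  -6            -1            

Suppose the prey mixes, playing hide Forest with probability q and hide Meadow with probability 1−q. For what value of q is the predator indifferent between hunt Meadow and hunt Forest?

The predator's indifference between hunt Meadow and hunt Forest determines the prey's mixing probability q:
  the predator's expected payoff from hunt Meadow: q·3 + (1−q)·4 = -q + 4
  the predator's expected payoff from hunt Forest: q·6 + (1−q)·1 = 5q + 1
  -q + 4 = 5q + 1  ⇒  -6q = -3  ⇒  q = 1/2.

q = 1/2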